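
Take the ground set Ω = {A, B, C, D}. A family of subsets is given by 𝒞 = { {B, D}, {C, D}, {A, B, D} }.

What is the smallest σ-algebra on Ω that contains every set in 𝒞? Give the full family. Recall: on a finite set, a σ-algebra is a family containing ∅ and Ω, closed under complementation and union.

σ(𝒞) = { ∅, {A}, {B}, {C}, {D}, {A, B}, {A, C}, {A, D}, {B, C}, {B, D}, {C, D}, {A, B, C}, {A, B, D}, {A, C, D}, {B, C, D}, Ω }

Derivation:
Start: 𝒞 ∪ {∅, Ω} = { ∅, {B, D}, {C, D}, {A, B, D}, Ω }.
Pass 1 (4 new):
  {C}  = Ω∖{A, B, D}
  {A, B}  = Ω∖{C, D}
  {A, C}  = Ω∖{B, D}
  {B, C, D}  = {C, D} ∪ {B, D}
  [9 total]
Pass 2. New:
  {A}  = Ω∖{B, C, D}
  {A, B, C}  = {A, B} ∪ {C}
  {A, C, D}  = {C, D} ∪ {A, C}
  [12 total]
Pass 3: 2 new —
  {B}  = Ω∖{A, C, D}
  {D}  = Ω∖{A, B, C}
  [14 total]
Pass 4: +2 →
  {A, D}  = {D} ∪ {A}
  {B, C}  = {C} ∪ {B}
  [16 total]
Pass 5 adds nothing — fixpoint reached.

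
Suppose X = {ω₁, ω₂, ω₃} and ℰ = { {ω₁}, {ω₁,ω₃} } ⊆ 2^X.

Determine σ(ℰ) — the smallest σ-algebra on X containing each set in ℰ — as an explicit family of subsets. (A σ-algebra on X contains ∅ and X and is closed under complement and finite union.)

σ(ℰ) = { {}, {ω₁}, {ω₂}, {ω₃}, {ω₁,ω₂}, {ω₁,ω₃}, {ω₂,ω₃}, X }

Check:
Start: ℰ ∪ {∅, X} = { {}, {ω₁}, {ω₁,ω₃}, X }.
Pass 1: 2 new —
  {ω₂}  = ᶜ of {ω₁,ω₃}
  {ω₂,ω₃}  = ᶜ of {ω₁}
  — 6 sets.
Pass 2: 1 new —
  {ω₁,ω₂}  = {ω₂} ∪ {ω₁}
  — 7 sets.
Pass 3 (1 new):
  {ω₃}  = ᶜ of {ω₁,ω₂}
  — 8 sets.
Pass 4: no new sets; the family is a σ-algebra.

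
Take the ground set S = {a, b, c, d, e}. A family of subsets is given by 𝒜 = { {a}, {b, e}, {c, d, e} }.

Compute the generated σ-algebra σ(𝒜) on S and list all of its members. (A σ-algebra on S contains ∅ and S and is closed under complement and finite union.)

Begin from { ∅, {a}, {b, e}, {c, d, e}, S } (that is, 𝒜 plus ∅ and S).
Step 1 adds 5:
  {a, b}  = ᶜ of {c, d, e}
  {a, b, e}  = {b, e} ∪ {a}
  {a, c, d}  = ᶜ of {b, e}
  {a, c, d, e}  = {c, d, e} ∪ {a}
  {b, c, d, e}  = ᶜ of {a}
  — 10 sets.
Step 2: +3 →
  {b}  = ᶜ of {a, c, d, e}
  {c, d}  = ᶜ of {a, b, e}
  {a, b, c, d}  = {a, b} ∪ {a, c, d}
  — 13 sets.
Step 3 (2 new):
  {e}  = ᶜ of {a, b, c, d}
  {b, c, d}  = {c, d} ∪ {b}
  — 15 sets.
Step 4: +1 →
  {a, e}  = ᶜ of {b, c, d}
  — 16 sets.
Step 5: no new sets; the family is a σ-algebra.

Therefore σ(𝒜) = { ∅, {a}, {b}, {e}, {a, b}, {a, e}, {b, e}, {c, d}, {a, b, e}, {a, c, d}, {b, c, d}, {c, d, e}, {a, b, c, d}, {a, c, d, e}, {b, c, d, e}, S } (|σ(𝒜)| = 16).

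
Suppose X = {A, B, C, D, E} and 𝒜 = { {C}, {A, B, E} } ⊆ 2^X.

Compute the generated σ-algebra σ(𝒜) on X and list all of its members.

Start: 𝒜 ∪ {∅, X} = { {}, {C}, {A, B, E}, X }.
Step 1 (3 new):
  {C, D}  = complement {A, B, E}
  {A, B, C, E}  = {C} ∪ {A, B, E}
  {A, B, D, E}  = complement {C}
  [7 total]
Step 2 adds 1:
  {D}  = complement {A, B, C, E}
  [8 total]
Step 3: stable.

|σ(𝒜)| = 8.  σ(𝒜) = { {}, {C}, {D}, {C, D}, {A, B, E}, {A, B, C, E}, {A, B, D, E}, X }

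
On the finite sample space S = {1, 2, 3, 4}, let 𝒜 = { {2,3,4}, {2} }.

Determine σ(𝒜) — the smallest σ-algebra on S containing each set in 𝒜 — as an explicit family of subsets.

Take S₀ = 𝒜 ∪ {∅, S} = { {}, {2}, {2,3,4}, S }.
Iteration 1 (2 new):
  {1}  = complement {2,3,4}
  {1,3,4}  = complement {2}
  — 6 sets.
Iteration 2 adds 1:
  {1,2}  = {2} ∪ {1}
  — 7 sets.
Iteration 3: +1 →
  {3,4}  = complement {1,2}
  — 8 sets.
Iteration 4: stable.

σ(𝒜) = { {}, {1}, {2}, {1,2}, {3,4}, {1,3,4}, {2,3,4}, S }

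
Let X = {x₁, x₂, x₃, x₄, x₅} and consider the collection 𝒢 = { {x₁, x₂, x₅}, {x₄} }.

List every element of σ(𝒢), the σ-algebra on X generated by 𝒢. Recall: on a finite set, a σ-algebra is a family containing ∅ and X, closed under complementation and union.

Take S₀ = 𝒢 ∪ {∅, X} = { {}, {x₄}, {x₁, x₂, x₅}, X }.
Round 1 (3 new):
  {x₃, x₄}  = ᶜ of {x₁, x₂, x₅}
  {x₁, x₂, x₃, x₅}  = ᶜ of {x₄}
  {x₁, x₂, x₄, x₅}  = {x₁, x₂, x₅} ∪ {x₄}
  [7 total]
Round 2 adds 1:
  {x₃}  = ᶜ of {x₁, x₂, x₄, x₅}
  [8 total]
Round 3: closed — nothing new.

|σ(𝒢)| = 8.  σ(𝒢) = { {}, {x₃}, {x₄}, {x₃, x₄}, {x₁, x₂, x₅}, {x₁, x₂, x₃, x₅}, {x₁, x₂, x₄, x₅}, X }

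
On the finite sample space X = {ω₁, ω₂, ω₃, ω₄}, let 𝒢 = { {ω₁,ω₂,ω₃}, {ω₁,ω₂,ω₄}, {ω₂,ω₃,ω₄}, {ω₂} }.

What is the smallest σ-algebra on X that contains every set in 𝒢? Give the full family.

Seed the family with 𝒢 together with ∅ and X: { {}, {ω₂}, {ω₁,ω₂,ω₃}, {ω₁,ω₂,ω₄}, {ω₂,ω₃,ω₄}, X }.
Pass 1: +4 →
  {ω₁}  = ᶜ of {ω₂,ω₃,ω₄}
  {ω₃}  = ᶜ of {ω₁,ω₂,ω₄}
  {ω₄}  = ᶜ of {ω₁,ω₂,ω₃}
  {ω₁,ω₃,ω₄}  = ᶜ of {ω₂}
Pass 2 adds 6:
  {ω₁,ω₂}  = {ω₂} ∪ {ω₁}
  {ω₁,ω₃}  = {ω₃} ∪ {ω₁}
  {ω₁,ω₄}  = {ω₄} ∪ {ω₁}
  {ω₂,ω₃}  = {ω₂} ∪ {ω₃}
  {ω₂,ω₄}  = {ω₂} ∪ {ω₄}
  {ω₃,ω₄}  = {ω₃} ∪ {ω₄}
Pass 3: already closed under ᶜ and ∪.

Therefore σ(𝒢) = { {}, {ω₁}, {ω₂}, {ω₃}, {ω₄}, {ω₁,ω₂}, {ω₁,ω₃}, {ω₁,ω₄}, {ω₂,ω₃}, {ω₂,ω₄}, {ω₃,ω₄}, {ω₁,ω₂,ω₃}, {ω₁,ω₂,ω₄}, {ω₁,ω₃,ω₄}, {ω₂,ω₃,ω₄}, X } (|σ(𝒢)| = 16).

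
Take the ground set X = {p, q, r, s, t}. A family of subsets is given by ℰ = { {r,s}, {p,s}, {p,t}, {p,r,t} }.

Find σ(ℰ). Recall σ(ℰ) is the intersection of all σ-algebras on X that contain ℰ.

σ(ℰ) = { {}, {p}, {q}, {r}, {s}, {t}, {p,q}, {p,r}, {p,s}, {p,t}, {q,r}, {q,s}, {q,t}, {r,s}, {r,t}, {s,t}, {p,q,r}, {p,q,s}, {p,q,t}, {p,r,s}, {p,r,t}, {p,s,t}, {q,r,s}, {q,r,t}, {q,s,t}, {r,s,t}, {p,q,r,s}, {p,q,r,t}, {p,q,s,t}, {p,r,s,t}, {q,r,s,t}, X }

Derivation:
Begin from { {}, {p,s}, {p,t}, {r,s}, {p,r,t}, X } (that is, ℰ plus ∅ and X).
Iteration 1. New:
  {q,s}  = ᶜ of {p,r,t}
  {p,q,t}  = ᶜ of {r,s}
  {p,r,s}  = {r,s} ∪ {p,s}
  {p,s,t}  = {p,s} ∪ {p,t}
  {q,r,s}  = ᶜ of {p,t}
  {q,r,t}  = ᶜ of {p,s}
  {p,r,s,t}  = {r,s} ∪ {p,t}
  (now 13)
Iteration 2. New:
  {q}  = ᶜ of {p,r,s,t}
  {q,r}  = ᶜ of {p,s,t}
  {q,t}  = ᶜ of {p,r,s}
  {p,q,s}  = {p,s} ∪ {q,s}
  {p,q,r,s}  = {q,r,s} ∪ {p,r,s}
  {p,q,r,t}  = {p,r,t} ∪ {p,q,t}
  {p,q,s,t}  = {p,s,t} ∪ {p,q,t}
  {q,r,s,t}  = {r,s} ∪ {q,r,t}
  (now 21)
Iteration 3: +6 →
  {p}  = ᶜ of {q,r,s,t}
  {r}  = ᶜ of {p,q,s,t}
  {s}  = ᶜ of {p,q,r,t}
  {t}  = ᶜ of {p,q,r,s}
  {r,t}  = ᶜ of {p,q,s}
  {q,s,t}  = {q,t} ∪ {q,s}
  (now 27)
Iteration 4: +5 →
  {p,q}  = {q} ∪ {p}
  {p,r}  = ᶜ of {q,s,t}
  {s,t}  = {t} ∪ {s}
  {p,q,r}  = {q,r} ∪ {p}
  {r,s,t}  = {r,s} ∪ {t}
  (now 32)
Iteration 5: no new sets; the family is a σ-algebra.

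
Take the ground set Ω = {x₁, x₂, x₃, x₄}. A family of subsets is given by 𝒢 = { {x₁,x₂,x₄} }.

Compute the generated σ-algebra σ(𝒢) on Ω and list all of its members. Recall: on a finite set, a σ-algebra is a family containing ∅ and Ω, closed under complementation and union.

σ(𝒢) = { {}, {x₃}, {x₁,x₂,x₄}, Ω }

Derivation:
Start: 𝒢 ∪ {∅, Ω} = { {}, {x₁,x₂,x₄}, Ω }.
Pass 1. New:
  {x₃}  = complement {x₁,x₂,x₄}
After Pass 2 the family is unchanged; done.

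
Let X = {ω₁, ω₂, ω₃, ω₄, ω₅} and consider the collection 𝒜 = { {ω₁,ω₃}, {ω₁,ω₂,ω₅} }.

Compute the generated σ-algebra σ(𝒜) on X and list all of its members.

σ(𝒜) (16 sets): { {}, {ω₁}, {ω₃}, {ω₄}, {ω₁,ω₃}, {ω₁,ω₄}, {ω₂,ω₅}, {ω₃,ω₄}, {ω₁,ω₂,ω₅}, {ω₁,ω₃,ω₄}, {ω₂,ω₃,ω₅}, {ω₂,ω₄,ω₅}, {ω₁,ω₂,ω₃,ω₅}, {ω₁,ω₂,ω₄,ω₅}, {ω₂,ω₃,ω₄,ω₅}, X }

Derivation:
Start: 𝒜 ∪ {∅, X} = { {}, {ω₁,ω₃}, {ω₁,ω₂,ω₅}, X }.
Step 1: +3 →
  {ω₃,ω₄}  = {ω₁,ω₂,ω₅}ᶜ
  {ω₂,ω₄,ω₅}  = {ω₁,ω₃}ᶜ
  {ω₁,ω₂,ω₃,ω₅}  = {ω₁,ω₃} ∪ {ω₁,ω₂,ω₅}
  — 7 sets.
Step 2 (4 new):
  {ω₄}  = {ω₁,ω₂,ω₃,ω₅}ᶜ
  {ω₁,ω₃,ω₄}  = {ω₃,ω₄} ∪ {ω₁,ω₃}
  {ω₁,ω₂,ω₄,ω₅}  = {ω₁,ω₂,ω₅} ∪ {ω₂,ω₄,ω₅}
  {ω₂,ω₃,ω₄,ω₅}  = {ω₃,ω₄} ∪ {ω₂,ω₄,ω₅}
  — 11 sets.
Step 3: 3 new —
  {ω₁}  = {ω₂,ω₃,ω₄,ω₅}ᶜ
  {ω₃}  = {ω₁,ω₂,ω₄,ω₅}ᶜ
  {ω₂,ω₅}  = {ω₁,ω₃,ω₄}ᶜ
  — 14 sets.
Step 4 (2 new):
  {ω₁,ω₄}  = {ω₄} ∪ {ω₁}
  {ω₂,ω₃,ω₅}  = {ω₃} ∪ {ω₂,ω₅}
  — 16 sets.
Step 5: stable.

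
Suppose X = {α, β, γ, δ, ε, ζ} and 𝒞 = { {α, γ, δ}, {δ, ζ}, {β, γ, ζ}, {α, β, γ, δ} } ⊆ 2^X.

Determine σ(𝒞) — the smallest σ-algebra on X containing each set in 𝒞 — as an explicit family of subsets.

Begin from { {}, {δ, ζ}, {α, γ, δ}, {β, γ, ζ}, {α, β, γ, δ}, X } (that is, 𝒞 plus ∅ and X).
Round 1 adds 7:
  {ε, ζ}  = X∖{α, β, γ, δ}
  {α, δ, ε}  = X∖{β, γ, ζ}
  {β, ε, ζ}  = X∖{α, γ, δ}
  {α, β, γ, ε}  = X∖{δ, ζ}
  {α, γ, δ, ζ}  = {α, γ, δ} ∪ {δ, ζ}
  {β, γ, δ, ζ}  = {β, γ, ζ} ∪ {δ, ζ}
  {α, β, γ, δ, ζ}  = {α, γ, δ} ∪ {β, γ, ζ}
  [13 total]
Round 2 adds 13:
  {ε}  = X∖{α, β, γ, δ, ζ}
  {α, ε}  = X∖{β, γ, δ, ζ}
  {β, ε}  = X∖{α, γ, δ, ζ}
  {δ, ε, ζ}  = {ε, ζ} ∪ {δ, ζ}
  {α, γ, δ, ε}  = {α, δ, ε} ∪ {α, γ, δ}
  {α, δ, ε, ζ}  = {α, δ, ε} ∪ {ε, ζ}
  {β, γ, ε, ζ}  = {ε, ζ} ∪ {β, γ, ζ}
  {β, δ, ε, ζ}  = {β, ε, ζ} ∪ {δ, ζ}
  {α, β, γ, δ, ε}  = {α, δ, ε} ∪ {α, β, γ, δ}
  {α, β, γ, ε, ζ}  = {ε, ζ} ∪ {α, β, γ, ε}
  {α, β, δ, ε, ζ}  = {α, δ, ε} ∪ {β, ε, ζ}
  {α, γ, δ, ε, ζ}  = {α, δ, ε} ∪ {α, γ, δ, ζ}
  {β, γ, δ, ε, ζ}  = {ε, ζ} ∪ {β, γ, δ, ζ}
  [26 total]
Round 3 adds 14:
  {α}  = X∖{β, γ, δ, ε, ζ}
  {β}  = X∖{α, γ, δ, ε, ζ}
  {γ}  = X∖{α, β, δ, ε, ζ}
  {δ}  = X∖{α, β, γ, ε, ζ}
  {ζ}  = X∖{α, β, γ, δ, ε}
  {α, γ}  = X∖{β, δ, ε, ζ}
  {α, δ}  = X∖{β, γ, ε, ζ}
  {β, γ}  = X∖{α, δ, ε, ζ}
  {β, ζ}  = X∖{α, γ, δ, ε}
  {α, β, γ}  = X∖{δ, ε, ζ}
  {α, β, ε}  = {β, ε} ∪ {α, ε}
  {α, ε, ζ}  = {ε, ζ} ∪ {α, ε}
  {α, β, δ, ε}  = {β, ε} ∪ {α, δ, ε}
  {α, β, ε, ζ}  = {α, ε} ∪ {β, ε, ζ}
  [40 total]
Round 4 (22 new):
  {α, β}  = {β} ∪ {α}
  {α, ζ}  = {α} ∪ {ζ}
  {β, δ}  = {β} ∪ {δ}
  {γ, δ}  = X∖{α, β, ε, ζ}
  {γ, ε}  = {γ} ∪ {ε}
  {γ, ζ}  = X∖{α, β, δ, ε}
  {δ, ε}  = {δ} ∪ {ε}
  {α, β, δ}  = {β} ∪ {α, δ}
  {α, β, ζ}  = {β, ζ} ∪ {α}
  {α, γ, ε}  = {α, γ} ∪ {α, ε}
  {α, γ, ζ}  = {α, γ} ∪ {ζ}
  {α, δ, ζ}  = {α} ∪ {δ, ζ}
  {β, γ, δ}  = X∖{α, ε, ζ}
  {β, γ, ε}  = {γ} ∪ {β, ε}
  {β, δ, ε}  = {δ} ∪ {β, ε}
  {β, δ, ζ}  = {β} ∪ {δ, ζ}
  {γ, δ, ζ}  = X∖{α, β, ε}
  {γ, ε, ζ}  = {γ} ∪ {ε, ζ}
  {α, β, γ, ζ}  = {α, γ} ∪ {β, γ, ζ}
  {α, β, δ, ζ}  = {β, ζ} ∪ {α, δ}
  {α, γ, ε, ζ}  = {α, ε, ζ} ∪ {α, γ}
  {γ, δ, ε, ζ}  = {δ, ε, ζ} ∪ {γ}
  [62 total]
Round 5 adds 2:
  {γ, δ, ε}  = X∖{α, β, ζ}
  {β, γ, δ, ε}  = X∖{α, ζ}
  [64 total]
Round 6: closed — nothing new.

Hence σ(𝒞) has 64 members: { {}, {α}, {β}, {γ}, {δ}, {ε}, {ζ}, {α, β}, {α, γ}, {α, δ}, {α, ε}, {α, ζ}, {β, γ}, {β, δ}, {β, ε}, {β, ζ}, {γ, δ}, {γ, ε}, {γ, ζ}, {δ, ε}, {δ, ζ}, {ε, ζ}, {α, β, γ}, {α, β, δ}, {α, β, ε}, {α, β, ζ}, {α, γ, δ}, {α, γ, ε}, {α, γ, ζ}, {α, δ, ε}, {α, δ, ζ}, {α, ε, ζ}, {β, γ, δ}, {β, γ, ε}, {β, γ, ζ}, {β, δ, ε}, {β, δ, ζ}, {β, ε, ζ}, {γ, δ, ε}, {γ, δ, ζ}, {γ, ε, ζ}, {δ, ε, ζ}, {α, β, γ, δ}, {α, β, γ, ε}, {α, β, γ, ζ}, {α, β, δ, ε}, {α, β, δ, ζ}, {α, β, ε, ζ}, {α, γ, δ, ε}, {α, γ, δ, ζ}, {α, γ, ε, ζ}, {α, δ, ε, ζ}, {β, γ, δ, ε}, {β, γ, δ, ζ}, {β, γ, ε, ζ}, {β, δ, ε, ζ}, {γ, δ, ε, ζ}, {α, β, γ, δ, ε}, {α, β, γ, δ, ζ}, {α, β, γ, ε, ζ}, {α, β, δ, ε, ζ}, {α, γ, δ, ε, ζ}, {β, γ, δ, ε, ζ}, X }.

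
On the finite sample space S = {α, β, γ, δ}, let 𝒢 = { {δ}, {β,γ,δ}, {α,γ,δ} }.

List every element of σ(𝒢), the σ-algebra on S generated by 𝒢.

Start: 𝒢 ∪ {∅, S} = { ∅, {δ}, {α,γ,δ}, {β,γ,δ}, S }.
Step 1: 3 new —
  {α}  = S∖{β,γ,δ}
  {β}  = S∖{α,γ,δ}
  {α,β,γ}  = S∖{δ}
  — 8 sets.
Step 2: +3 →
  {α,β}  = {β} ∪ {α}
  {α,δ}  = {δ} ∪ {α}
  {β,δ}  = {δ} ∪ {β}
  — 11 sets.
Step 3. New:
  {α,γ}  = S∖{β,δ}
  {β,γ}  = S∖{α,δ}
  {γ,δ}  = S∖{α,β}
  {α,β,δ}  = {α,δ} ∪ {α,β}
  — 15 sets.
Step 4: +1 →
  {γ}  = S∖{α,β,δ}
  — 16 sets.
Step 5: stable.

Hence σ(𝒢) has 16 members: { ∅, {α}, {β}, {γ}, {δ}, {α,β}, {α,γ}, {α,δ}, {β,γ}, {β,δ}, {γ,δ}, {α,β,γ}, {α,β,δ}, {α,γ,δ}, {β,γ,δ}, S }.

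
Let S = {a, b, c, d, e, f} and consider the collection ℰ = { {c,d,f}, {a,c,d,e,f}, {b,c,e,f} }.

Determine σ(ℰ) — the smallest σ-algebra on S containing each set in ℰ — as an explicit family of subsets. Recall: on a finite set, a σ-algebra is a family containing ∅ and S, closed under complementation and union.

σ(ℰ) (32 sets): { {}, {a}, {b}, {d}, {e}, {a,b}, {a,d}, {a,e}, {b,d}, {b,e}, {c,f}, {d,e}, {a,b,d}, {a,b,e}, {a,c,f}, {a,d,e}, {b,c,f}, {b,d,e}, {c,d,f}, {c,e,f}, {a,b,c,f}, {a,b,d,e}, {a,c,d,f}, {a,c,e,f}, {b,c,d,f}, {b,c,e,f}, {c,d,e,f}, {a,b,c,d,f}, {a,b,c,e,f}, {a,c,d,e,f}, {b,c,d,e,f}, S }

Working:
Start: ℰ ∪ {∅, S} = { {}, {c,d,f}, {b,c,e,f}, {a,c,d,e,f}, S }.
Step 1 (4 new):
  {b}  = ᶜ of {a,c,d,e,f}
  {a,d}  = ᶜ of {b,c,e,f}
  {a,b,e}  = ᶜ of {c,d,f}
  {b,c,d,e,f}  = {c,d,f} ∪ {b,c,e,f}
  |family| = 9
Step 2. New:
  {a}  = ᶜ of {b,c,d,e,f}
  {a,b,d}  = {b} ∪ {a,d}
  {a,b,d,e}  = {a,b,e} ∪ {a,d}
  {a,c,d,f}  = {a,d} ∪ {c,d,f}
  {b,c,d,f}  = {b} ∪ {c,d,f}
  {a,b,c,e,f}  = {a,b,e} ∪ {b,c,e,f}
  |family| = 15
Step 3: +7 →
  {d}  = ᶜ of {a,b,c,e,f}
  {a,b}  = {b} ∪ {a}
  {a,e}  = ᶜ of {b,c,d,f}
  {b,e}  = ᶜ of {a,c,d,f}
  {c,f}  = ᶜ of {a,b,d,e}
  {c,e,f}  = ᶜ of {a,b,d}
  {a,b,c,d,f}  = {a,d} ∪ {b,c,d,f}
  |family| = 22
Step 4 adds 9:
  {e}  = ᶜ of {a,b,c,d,f}
  {b,d}  = {b} ∪ {d}
  {a,c,f}  = {c,f} ∪ {a}
  {a,d,e}  = {a,d} ∪ {a,e}
  {b,c,f}  = {b} ∪ {c,f}
  {b,d,e}  = {b,e} ∪ {d}
  {a,b,c,f}  = {a,b} ∪ {c,f}
  {a,c,e,f}  = {a,e} ∪ {c,f}
  {c,d,e,f}  = ᶜ of {a,b}
  |family| = 31
Step 5: +1 →
  {d,e}  = ᶜ of {a,b,c,f}
  |family| = 32
Step 6: stable.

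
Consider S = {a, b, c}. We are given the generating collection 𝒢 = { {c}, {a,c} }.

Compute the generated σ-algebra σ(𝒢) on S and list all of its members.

Start: 𝒢 ∪ {∅, S} = { ∅, {c}, {a,c}, S }.
Pass 1 adds 2:
  {b}  = S∖{a,c}
  {a,b}  = S∖{c}
  [6 total]
Pass 2. New:
  {b,c}  = {c} ∪ {b}
  [7 total]
Pass 3: 1 new —
  {a}  = S∖{b,c}
  [8 total]
Pass 4: stable.

|σ(𝒢)| = 8.  σ(𝒢) = { ∅, {a}, {b}, {c}, {a,b}, {a,c}, {b,c}, S }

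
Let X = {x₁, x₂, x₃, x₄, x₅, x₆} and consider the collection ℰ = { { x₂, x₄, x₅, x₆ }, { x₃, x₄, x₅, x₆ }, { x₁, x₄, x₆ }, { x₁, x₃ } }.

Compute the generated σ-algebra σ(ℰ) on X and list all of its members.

Answer: σ(ℰ) = { {  }, { x₁ }, { x₂ }, { x₃ }, { x₅ }, { x₁, x₂ }, { x₁, x₃ }, { x₁, x₅ }, { x₂, x₃ }, { x₂, x₅ }, { x₃, x₅ }, { x₄, x₆ }, { x₁, x₂, x₃ }, { x₁, x₂, x₅ }, { x₁, x₃, x₅ }, { x₁, x₄, x₆ }, { x₂, x₃, x₅ }, { x₂, x₄, x₆ }, { x₃, x₄, x₆ }, { x₄, x₅, x₆ }, { x₁, x₂, x₃, x₅ }, { x₁, x₂, x₄, x₆ }, { x₁, x₃, x₄, x₆ }, { x₁, x₄, x₅, x₆ }, { x₂, x₃, x₄, x₆ }, { x₂, x₄, x₅, x₆ }, { x₃, x₄, x₅, x₆ }, { x₁, x₂, x₃, x₄, x₆ }, { x₁, x₂, x₄, x₅, x₆ }, { x₁, x₃, x₄, x₅, x₆ }, { x₂, x₃, x₄, x₅, x₆ }, X }

Working:
Start: ℰ ∪ {∅, X} = { {  }, { x₁, x₃ }, { x₁, x₄, x₆ }, { x₂, x₄, x₅, x₆ }, { x₃, x₄, x₅, x₆ }, X }.
Step 1 adds 6:
  { x₁, x₂ }  = { x₃, x₄, x₅, x₆ }ᶜ
  { x₂, x₃, x₅ }  = { x₁, x₄, x₆ }ᶜ
  { x₁, x₃, x₄, x₆ }  = { x₁, x₃ } ∪ { x₁, x₄, x₆ }
  { x₁, x₂, x₄, x₅, x₆ }  = { x₂, x₄, x₅, x₆ } ∪ { x₁, x₄, x₆ }
  { x₁, x₃, x₄, x₅, x₆ }  = { x₁, x₃ } ∪ { x₃, x₄, x₅, x₆ }
  { x₂, x₃, x₄, x₅, x₆ }  = { x₂, x₄, x₅, x₆ } ∪ { x₃, x₄, x₅, x₆ }
  (now 12)
Step 2 adds 8:
  { x₁ }  = { x₂, x₃, x₄, x₅, x₆ }ᶜ
  { x₂ }  = { x₁, x₃, x₄, x₅, x₆ }ᶜ
  { x₃ }  = { x₁, x₂, x₄, x₅, x₆ }ᶜ
  { x₂, x₅ }  = { x₁, x₃, x₄, x₆ }ᶜ
  { x₁, x₂, x₃ }  = { x₁, x₂ } ∪ { x₁, x₃ }
  { x₁, x₂, x₃, x₅ }  = { x₁, x₂ } ∪ { x₂, x₃, x₅ }
  { x₁, x₂, x₄, x₆ }  = { x₁, x₂ } ∪ { x₁, x₄, x₆ }
  { x₁, x₂, x₃, x₄, x₆ }  = { x₁, x₂ } ∪ { x₁, x₃, x₄, x₆ }
  (now 20)
Step 3: +6 →
  { x₅ }  = { x₁, x₂, x₃, x₄, x₆ }ᶜ
  { x₂, x₃ }  = { x₂ } ∪ { x₃ }
  { x₃, x₅ }  = { x₁, x₂, x₄, x₆ }ᶜ
  { x₄, x₆ }  = { x₁, x₂, x₃, x₅ }ᶜ
  { x₁, x₂, x₅ }  = { x₂, x₅ } ∪ { x₁, x₂ }
  { x₄, x₅, x₆ }  = { x₁, x₂, x₃ }ᶜ
  (now 26)
Step 4: 6 new —
  { x₁, x₅ }  = { x₅ } ∪ { x₁ }
  { x₁, x₃, x₅ }  = { x₅ } ∪ { x₁, x₃ }
  { x₂, x₄, x₆ }  = { x₂ } ∪ { x₄, x₆ }
  { x₃, x₄, x₆ }  = { x₁, x₂, x₅ }ᶜ
  { x₁, x₄, x₅, x₆ }  = { x₂, x₃ }ᶜ
  { x₂, x₃, x₄, x₆ }  = { x₂, x₃ } ∪ { x₄, x₆ }
  (now 32)
After Step 5 the family is unchanged; done.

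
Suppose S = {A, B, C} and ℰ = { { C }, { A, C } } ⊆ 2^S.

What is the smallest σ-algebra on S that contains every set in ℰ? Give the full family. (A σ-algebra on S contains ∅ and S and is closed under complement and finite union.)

Begin from { ∅, { C }, { A, C }, S } (that is, ℰ plus ∅ and S).
Pass 1 (2 new):
  { B }  = S∖{ A, C }
  { A, B }  = S∖{ C }
Pass 2 adds 1:
  { B, C }  = { C } ∪ { B }
Pass 3. New:
  { A }  = S∖{ B, C }
After Pass 4 the family is unchanged; done.

σ(ℰ) = { ∅, { A }, { B }, { C }, { A, B }, { A, C }, { B, C }, S }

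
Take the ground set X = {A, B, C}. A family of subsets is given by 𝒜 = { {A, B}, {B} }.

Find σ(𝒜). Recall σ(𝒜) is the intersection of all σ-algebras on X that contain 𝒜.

|σ(𝒜)| = 8.  σ(𝒜) = { {}, {A}, {B}, {C}, {A, B}, {A, C}, {B, C}, X }

Derivation:
Take S₀ = 𝒜 ∪ {∅, X} = { {}, {B}, {A, B}, X }.
Step 1: +2 →
  {C}  = ᶜ of {A, B}
  {A, C}  = ᶜ of {B}
  (now 6)
Step 2 (1 new):
  {B, C}  = {C} ∪ {B}
  (now 7)
Step 3 adds 1:
  {A}  = ᶜ of {B, C}
  (now 8)
Step 4: closed — nothing new.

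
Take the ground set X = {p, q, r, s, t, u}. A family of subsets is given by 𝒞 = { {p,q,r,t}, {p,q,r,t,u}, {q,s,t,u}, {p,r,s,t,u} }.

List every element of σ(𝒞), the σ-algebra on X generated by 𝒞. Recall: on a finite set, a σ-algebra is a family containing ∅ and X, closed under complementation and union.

σ(𝒞) (32 sets): { ∅, {q}, {s}, {t}, {u}, {p,r}, {q,s}, {q,t}, {q,u}, {s,t}, {s,u}, {t,u}, {p,q,r}, {p,r,s}, {p,r,t}, {p,r,u}, {q,s,t}, {q,s,u}, {q,t,u}, {s,t,u}, {p,q,r,s}, {p,q,r,t}, {p,q,r,u}, {p,r,s,t}, {p,r,s,u}, {p,r,t,u}, {q,s,t,u}, {p,q,r,s,t}, {p,q,r,s,u}, {p,q,r,t,u}, {p,r,s,t,u}, X }

Trace:
Seed the family with 𝒞 together with ∅ and X: { ∅, {p,q,r,t}, {q,s,t,u}, {p,q,r,t,u}, {p,r,s,t,u}, X }.
Pass 1 (4 new):
  {q}  = complement {p,r,s,t,u}
  {s}  = complement {p,q,r,t,u}
  {p,r}  = complement {q,s,t,u}
  {s,u}  = complement {p,q,r,t}
Pass 2 adds 6:
  {q,s}  = {q} ∪ {s}
  {p,q,r}  = {q} ∪ {p,r}
  {p,r,s}  = {p,r} ∪ {s}
  {q,s,u}  = {q} ∪ {s,u}
  {p,r,s,u}  = {p,r} ∪ {s,u}
  {p,q,r,s,t}  = {s} ∪ {p,q,r,t}
Pass 3 adds 8:
  {u}  = complement {p,q,r,s,t}
  {q,t}  = complement {p,r,s,u}
  {p,r,t}  = complement {q,s,u}
  {q,t,u}  = complement {p,r,s}
  {s,t,u}  = complement {p,q,r}
  {p,q,r,s}  = {p,r,s} ∪ {p,q,r}
  {p,r,t,u}  = complement {q,s}
  {p,q,r,s,u}  = {q,s,u} ∪ {p,r,s}
Pass 4: 7 new —
  {t}  = complement {p,q,r,s,u}
  {q,u}  = {q} ∪ {u}
  {t,u}  = complement {p,q,r,s}
  {p,r,u}  = {u} ∪ {p,r}
  {q,s,t}  = {q,t} ∪ {s}
  {p,q,r,u}  = {p,q,r} ∪ {u}
  {p,r,s,t}  = {p,r,t} ∪ {p,r,s}
Pass 5. New:
  {s,t}  = complement {p,q,r,u}
Pass 6: no new sets; the family is a σ-algebra.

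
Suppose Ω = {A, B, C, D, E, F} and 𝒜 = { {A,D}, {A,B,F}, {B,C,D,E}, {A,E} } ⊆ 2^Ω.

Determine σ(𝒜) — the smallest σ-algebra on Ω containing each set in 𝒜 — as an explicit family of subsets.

σ(𝒜) = { {}, {A}, {B}, {C}, {D}, {E}, {F}, {A,B}, {A,C}, {A,D}, {A,E}, {A,F}, {B,C}, {B,D}, {B,E}, {B,F}, {C,D}, {C,E}, {C,F}, {D,E}, {D,F}, {E,F}, {A,B,C}, {A,B,D}, {A,B,E}, {A,B,F}, {A,C,D}, {A,C,E}, {A,C,F}, {A,D,E}, {A,D,F}, {A,E,F}, {B,C,D}, {B,C,E}, {B,C,F}, {B,D,E}, {B,D,F}, {B,E,F}, {C,D,E}, {C,D,F}, {C,E,F}, {D,E,F}, {A,B,C,D}, {A,B,C,E}, {A,B,C,F}, {A,B,D,E}, {A,B,D,F}, {A,B,E,F}, {A,C,D,E}, {A,C,D,F}, {A,C,E,F}, {A,D,E,F}, {B,C,D,E}, {B,C,D,F}, {B,C,E,F}, {B,D,E,F}, {C,D,E,F}, {A,B,C,D,E}, {A,B,C,D,F}, {A,B,C,E,F}, {A,B,D,E,F}, {A,C,D,E,F}, {B,C,D,E,F}, Ω }

Check:
Take S₀ = 𝒜 ∪ {∅, Ω} = { {}, {A,D}, {A,E}, {A,B,F}, {B,C,D,E}, Ω }.
Iteration 1: +8 →
  {A,F}  = Ω∖{B,C,D,E}
  {A,D,E}  = {A,D} ∪ {A,E}
  {C,D,E}  = Ω∖{A,B,F}
  {A,B,D,F}  = {A,D} ∪ {A,B,F}
  {A,B,E,F}  = {A,E} ∪ {A,B,F}
  {B,C,D,F}  = Ω∖{A,E}
  {B,C,E,F}  = Ω∖{A,D}
  {A,B,C,D,E}  = {A,D} ∪ {B,C,D,E}
  |family| = 14
Iteration 2 (13 new):
  {F}  = Ω∖{A,B,C,D,E}
  {C,D}  = Ω∖{A,B,E,F}
  {C,E}  = Ω∖{A,B,D,F}
  {A,D,F}  = {A,F} ∪ {A,D}
  {A,E,F}  = {A,F} ∪ {A,E}
  {B,C,F}  = Ω∖{A,D,E}
  {A,C,D,E}  = {A,D,E} ∪ {C,D,E}
  {A,D,E,F}  = {A,D,E} ∪ {A,F}
  {A,B,C,D,F}  = {A,B,D,F} ∪ {B,C,D,F}
  {A,B,C,E,F}  = {A,F} ∪ {B,C,E,F}
  {A,B,D,E,F}  = {A,D,E} ∪ {A,B,D,F}
  {A,C,D,E,F}  = {C,D,E} ∪ {A,F}
  {B,C,D,E,F}  = {C,D,E} ∪ {B,C,D,F}
  |family| = 27
Iteration 3: 17 new —
  {A}  = Ω∖{B,C,D,E,F}
  {B}  = Ω∖{A,C,D,E,F}
  {C}  = Ω∖{A,B,D,E,F}
  {D}  = Ω∖{A,B,C,E,F}
  {E}  = Ω∖{A,B,C,D,F}
  {B,C}  = Ω∖{A,D,E,F}
  {B,F}  = Ω∖{A,C,D,E}
  {A,C,D}  = {C,D} ∪ {A,D}
  {A,C,E}  = {A,E} ∪ {C,E}
  {B,C,D}  = Ω∖{A,E,F}
  {B,C,E}  = Ω∖{A,D,F}
  {C,D,F}  = {C,D} ∪ {F}
  {C,E,F}  = {C,E} ∪ {F}
  {A,B,C,F}  = {A,F} ∪ {B,C,F}
  {A,C,D,F}  = {C,D} ∪ {A,F}
  {A,C,E,F}  = {A,F} ∪ {C,E}
  {C,D,E,F}  = {C,D,E} ∪ {F}
  |family| = 44
Iteration 4. New:
  {A,B}  = Ω∖{C,D,E,F}
  {A,C}  = {C} ∪ {A}
  {B,D}  = Ω∖{A,C,E,F}
  {B,E}  = Ω∖{A,C,D,F}
  {C,F}  = {C} ∪ {F}
  {D,E}  = Ω∖{A,B,C,F}
  {D,F}  = {D} ∪ {F}
  {E,F}  = {F} ∪ {E}
  {A,B,C}  = {B,C} ∪ {A}
  {A,B,D}  = Ω∖{C,E,F}
  {A,B,E}  = Ω∖{C,D,F}
  {A,C,F}  = {A,F} ∪ {C}
  {B,D,F}  = Ω∖{A,C,E}
  {B,E,F}  = Ω∖{A,C,D}
  {A,B,C,D}  = {B} ∪ {A,C,D}
  {A,B,C,E}  = {B} ∪ {A,C,E}
  {A,B,D,E}  = {B} ∪ {A,D,E}
  |family| = 61
Iteration 5 (3 new):
  {B,D,E}  = Ω∖{A,C,F}
  {D,E,F}  = Ω∖{A,B,C}
  {B,D,E,F}  = Ω∖{A,C}
  |family| = 64
Iteration 6: no new sets; the family is a σ-algebra.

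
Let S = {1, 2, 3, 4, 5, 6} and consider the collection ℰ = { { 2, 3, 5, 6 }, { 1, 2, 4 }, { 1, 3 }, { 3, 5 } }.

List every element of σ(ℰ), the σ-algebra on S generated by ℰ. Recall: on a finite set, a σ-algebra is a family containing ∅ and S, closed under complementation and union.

Start: ℰ ∪ {∅, S} = { {}, { 1, 3 }, { 3, 5 }, { 1, 2, 4 }, { 2, 3, 5, 6 }, S }.
Iteration 1: +8 →
  { 1, 4 }  = complement { 2, 3, 5, 6 }
  { 1, 3, 5 }  = { 1, 3 } ∪ { 3, 5 }
  { 3, 5, 6 }  = complement { 1, 2, 4 }
  { 1, 2, 3, 4 }  = { 1, 3 } ∪ { 1, 2, 4 }
  { 1, 2, 4, 6 }  = complement { 3, 5 }
  { 2, 4, 5, 6 }  = complement { 1, 3 }
  { 1, 2, 3, 4, 5 }  = { 3, 5 } ∪ { 1, 2, 4 }
  { 1, 2, 3, 5, 6 }  = { 1, 3 } ∪ { 2, 3, 5, 6 }
Iteration 2: 11 new —
  { 4 }  = complement { 1, 2, 3, 5, 6 }
  { 6 }  = complement { 1, 2, 3, 4, 5 }
  { 5, 6 }  = complement { 1, 2, 3, 4 }
  { 1, 3, 4 }  = { 1, 4 } ∪ { 1, 3 }
  { 2, 4, 6 }  = complement { 1, 3, 5 }
  { 1, 3, 4, 5 }  = { 1, 3, 5 } ∪ { 1, 4 }
  { 1, 3, 5, 6 }  = { 1, 3, 5 } ∪ { 3, 5, 6 }
  { 1, 2, 3, 4, 6 }  = { 1, 2, 4, 6 } ∪ { 1, 3 }
  { 1, 2, 4, 5, 6 }  = { 1, 2, 4, 6 } ∪ { 2, 4, 5, 6 }
  { 1, 3, 4, 5, 6 }  = { 1, 4 } ∪ { 3, 5, 6 }
  { 2, 3, 4, 5, 6 }  = { 2, 4, 5, 6 } ∪ { 3, 5, 6 }
Iteration 3: 15 new —
  { 1 }  = complement { 2, 3, 4, 5, 6 }
  { 2 }  = complement { 1, 3, 4, 5, 6 }
  { 3 }  = complement { 1, 2, 4, 5, 6 }
  { 5 }  = complement { 1, 2, 3, 4, 6 }
  { 2, 4 }  = complement { 1, 3, 5, 6 }
  { 2, 6 }  = complement { 1, 3, 4, 5 }
  { 4, 6 }  = { 6 } ∪ { 4 }
  { 1, 3, 6 }  = { 1, 3 } ∪ { 6 }
  { 1, 4, 6 }  = { 1, 4 } ∪ { 6 }
  { 2, 5, 6 }  = complement { 1, 3, 4 }
  { 3, 4, 5 }  = { 3, 5 } ∪ { 4 }
  { 4, 5, 6 }  = { 5, 6 } ∪ { 4 }
  { 1, 3, 4, 6 }  = { 1, 3, 4 } ∪ { 6 }
  { 1, 4, 5, 6 }  = { 5, 6 } ∪ { 1, 4 }
  { 3, 4, 5, 6 }  = { 3, 5, 6 } ∪ { 4 }
Iteration 4: +23 →
  { 1, 2 }  = complement { 3, 4, 5, 6 }
  { 1, 5 }  = { 1 } ∪ { 5 }
  { 1, 6 }  = { 1 } ∪ { 6 }
  { 2, 3 }  = complement { 1, 4, 5, 6 }
  { 2, 5 }  = complement { 1, 3, 4, 6 }
  { 3, 4 }  = { 3 } ∪ { 4 }
  { 3, 6 }  = { 3 } ∪ { 6 }
  { 4, 5 }  = { 4 } ∪ { 5 }
  { 1, 2, 3 }  = complement { 4, 5, 6 }
  { 1, 2, 6 }  = complement { 3, 4, 5 }
  { 1, 4, 5 }  = { 1, 4 } ∪ { 5 }
  { 1, 5, 6 }  = { 1 } ∪ { 5, 6 }
  { 2, 3, 4 }  = { 3 } ∪ { 2, 4 }
  { 2, 3, 5 }  = complement { 1, 4, 6 }
  { 2, 3, 6 }  = { 2, 6 } ∪ { 3 }
  { 2, 4, 5 }  = complement { 1, 3, 6 }
  { 3, 4, 6 }  = { 3 } ∪ { 4, 6 }
  { 1, 2, 3, 5 }  = complement { 4, 6 }
  { 1, 2, 3, 6 }  = { 1, 3, 6 } ∪ { 2 }
  { 1, 2, 4, 5 }  = { 1, 2, 4 } ∪ { 5 }
  { 1, 2, 5, 6 }  = { 1 } ∪ { 2, 5, 6 }
  { 2, 3, 4, 5 }  = { 2 } ∪ { 3, 4, 5 }
  { 2, 3, 4, 6 }  = { 2, 4, 6 } ∪ { 3 }
Iteration 5: +1 →
  { 1, 2, 5 }  = complement { 3, 4, 6 }
After Iteration 6 the family is unchanged; done.

Therefore σ(ℰ) = { {}, { 1 }, { 2 }, { 3 }, { 4 }, { 5 }, { 6 }, { 1, 2 }, { 1, 3 }, { 1, 4 }, { 1, 5 }, { 1, 6 }, { 2, 3 }, { 2, 4 }, { 2, 5 }, { 2, 6 }, { 3, 4 }, { 3, 5 }, { 3, 6 }, { 4, 5 }, { 4, 6 }, { 5, 6 }, { 1, 2, 3 }, { 1, 2, 4 }, { 1, 2, 5 }, { 1, 2, 6 }, { 1, 3, 4 }, { 1, 3, 5 }, { 1, 3, 6 }, { 1, 4, 5 }, { 1, 4, 6 }, { 1, 5, 6 }, { 2, 3, 4 }, { 2, 3, 5 }, { 2, 3, 6 }, { 2, 4, 5 }, { 2, 4, 6 }, { 2, 5, 6 }, { 3, 4, 5 }, { 3, 4, 6 }, { 3, 5, 6 }, { 4, 5, 6 }, { 1, 2, 3, 4 }, { 1, 2, 3, 5 }, { 1, 2, 3, 6 }, { 1, 2, 4, 5 }, { 1, 2, 4, 6 }, { 1, 2, 5, 6 }, { 1, 3, 4, 5 }, { 1, 3, 4, 6 }, { 1, 3, 5, 6 }, { 1, 4, 5, 6 }, { 2, 3, 4, 5 }, { 2, 3, 4, 6 }, { 2, 3, 5, 6 }, { 2, 4, 5, 6 }, { 3, 4, 5, 6 }, { 1, 2, 3, 4, 5 }, { 1, 2, 3, 4, 6 }, { 1, 2, 3, 5, 6 }, { 1, 2, 4, 5, 6 }, { 1, 3, 4, 5, 6 }, { 2, 3, 4, 5, 6 }, S } (|σ(ℰ)| = 64).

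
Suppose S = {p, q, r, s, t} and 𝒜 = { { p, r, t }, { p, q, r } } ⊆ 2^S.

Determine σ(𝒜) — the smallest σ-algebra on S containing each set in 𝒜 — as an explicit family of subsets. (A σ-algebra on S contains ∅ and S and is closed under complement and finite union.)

Answer: σ(𝒜) = { ∅, { q }, { s }, { t }, { p, r }, { q, s }, { q, t }, { s, t }, { p, q, r }, { p, r, s }, { p, r, t }, { q, s, t }, { p, q, r, s }, { p, q, r, t }, { p, r, s, t }, S }

Trace:
Take S₀ = 𝒜 ∪ {∅, S} = { ∅, { p, q, r }, { p, r, t }, S }.
Step 1: +3 →
  { q, s }  = { p, r, t }ᶜ
  { s, t }  = { p, q, r }ᶜ
  { p, q, r, t }  = { p, r, t } ∪ { p, q, r }
  (now 7)
Step 2. New:
  { s }  = { p, q, r, t }ᶜ
  { q, s, t }  = { s, t } ∪ { q, s }
  { p, q, r, s }  = { p, q, r } ∪ { q, s }
  { p, r, s, t }  = { s, t } ∪ { p, r, t }
  (now 11)
Step 3. New:
  { q }  = { p, r, s, t }ᶜ
  { t }  = { p, q, r, s }ᶜ
  { p, r }  = { q, s, t }ᶜ
  (now 14)
Step 4: 2 new —
  { q, t }  = { q } ∪ { t }
  { p, r, s }  = { p, r } ∪ { s }
  (now 16)
Step 5: no new sets; the family is a σ-algebra.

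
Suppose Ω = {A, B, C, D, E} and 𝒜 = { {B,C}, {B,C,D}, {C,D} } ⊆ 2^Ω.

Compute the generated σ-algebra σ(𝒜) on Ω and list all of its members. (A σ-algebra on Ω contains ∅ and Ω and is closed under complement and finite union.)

Seed the family with 𝒜 together with ∅ and Ω: { {}, {B,C}, {C,D}, {B,C,D}, Ω }.
Iteration 1: +3 →
  {A,E}  = complement {B,C,D}
  {A,B,E}  = complement {C,D}
  {A,D,E}  = complement {B,C}
Iteration 2 adds 3:
  {A,B,C,E}  = {A,B,E} ∪ {B,C}
  {A,B,D,E}  = {A,D,E} ∪ {A,B,E}
  {A,C,D,E}  = {A,D,E} ∪ {C,D}
Iteration 3 (3 new):
  {B}  = complement {A,C,D,E}
  {C}  = complement {A,B,D,E}
  {D}  = complement {A,B,C,E}
Iteration 4: +2 →
  {B,D}  = {D} ∪ {B}
  {A,C,E}  = {C} ∪ {A,E}
Iteration 5: closed — nothing new.

|σ(𝒜)| = 16.  σ(𝒜) = { {}, {B}, {C}, {D}, {A,E}, {B,C}, {B,D}, {C,D}, {A,B,E}, {A,C,E}, {A,D,E}, {B,C,D}, {A,B,C,E}, {A,B,D,E}, {A,C,D,E}, Ω }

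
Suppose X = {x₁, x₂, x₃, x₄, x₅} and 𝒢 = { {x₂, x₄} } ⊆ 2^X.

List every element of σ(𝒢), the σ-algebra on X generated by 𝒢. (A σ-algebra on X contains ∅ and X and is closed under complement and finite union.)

Start: 𝒢 ∪ {∅, X} = { {}, {x₂, x₄}, X }.
Round 1 (1 new):
  {x₁, x₃, x₅}  = X∖{x₂, x₄}
  — 4 sets.
Round 2: closed — nothing new.

Hence σ(𝒢) has 4 members: { {}, {x₂, x₄}, {x₁, x₃, x₅}, X }.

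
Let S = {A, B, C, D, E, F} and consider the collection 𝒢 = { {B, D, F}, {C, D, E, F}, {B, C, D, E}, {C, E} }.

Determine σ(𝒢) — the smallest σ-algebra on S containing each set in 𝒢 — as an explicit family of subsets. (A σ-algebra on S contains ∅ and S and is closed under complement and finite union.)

Seed the family with 𝒢 together with ∅ and S: { ∅, {C, E}, {B, D, F}, {B, C, D, E}, {C, D, E, F}, S }.
Iteration 1: 5 new —
  {A, B}  = S∖{C, D, E, F}
  {A, F}  = S∖{B, C, D, E}
  {A, C, E}  = S∖{B, D, F}
  {A, B, D, F}  = S∖{C, E}
  {B, C, D, E, F}  = {B, D, F} ∪ {C, D, E, F}
  — 11 sets.
Iteration 2: 6 new —
  {A}  = S∖{B, C, D, E, F}
  {A, B, F}  = {A, B} ∪ {A, F}
  {A, B, C, E}  = {A, B} ∪ {A, C, E}
  {A, C, E, F}  = {A, F} ∪ {A, C, E}
  {A, B, C, D, E}  = {A, B} ∪ {B, C, D, E}
  {A, C, D, E, F}  = {C, D, E, F} ∪ {A, F}
  — 17 sets.
Iteration 3: +6 →
  {B}  = S∖{A, C, D, E, F}
  {F}  = S∖{A, B, C, D, E}
  {B, D}  = S∖{A, C, E, F}
  {D, F}  = S∖{A, B, C, E}
  {C, D, E}  = S∖{A, B, F}
  {A, B, C, E, F}  = {A, C, E, F} ∪ {A, B}
  — 23 sets.
Iteration 4: 7 new —
  {D}  = S∖{A, B, C, E, F}
  {B, F}  = {B} ∪ {F}
  {A, B, D}  = {A, B} ∪ {B, D}
  {A, D, F}  = {A, F} ∪ {D, F}
  {B, C, E}  = {B} ∪ {C, E}
  {C, E, F}  = {F} ∪ {C, E}
  {A, C, D, E}  = {C, D, E} ∪ {A, C, E}
  — 30 sets.
Iteration 5: 2 new —
  {A, D}  = {D} ∪ {A}
  {B, C, E, F}  = {B} ∪ {C, E, F}
  — 32 sets.
Iteration 6 adds nothing — fixpoint reached.

Hence σ(𝒢) has 32 members: { ∅, {A}, {B}, {D}, {F}, {A, B}, {A, D}, {A, F}, {B, D}, {B, F}, {C, E}, {D, F}, {A, B, D}, {A, B, F}, {A, C, E}, {A, D, F}, {B, C, E}, {B, D, F}, {C, D, E}, {C, E, F}, {A, B, C, E}, {A, B, D, F}, {A, C, D, E}, {A, C, E, F}, {B, C, D, E}, {B, C, E, F}, {C, D, E, F}, {A, B, C, D, E}, {A, B, C, E, F}, {A, C, D, E, F}, {B, C, D, E, F}, S }.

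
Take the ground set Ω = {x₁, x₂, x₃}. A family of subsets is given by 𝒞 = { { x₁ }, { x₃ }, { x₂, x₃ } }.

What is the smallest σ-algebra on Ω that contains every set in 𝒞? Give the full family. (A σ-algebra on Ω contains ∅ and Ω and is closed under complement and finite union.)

σ(𝒞) = { {  }, { x₁ }, { x₂ }, { x₃ }, { x₁, x₂ }, { x₁, x₃ }, { x₂, x₃ }, Ω }

Trace:
Initial family (5 sets): { {  }, { x₁ }, { x₃ }, { x₂, x₃ }, Ω }.
Step 1 adds 2:
  { x₁, x₂ }  = Ω∖{ x₃ }
  { x₁, x₃ }  = { x₃ } ∪ { x₁ }
  [7 total]
Step 2: +1 →
  { x₂ }  = Ω∖{ x₁, x₃ }
  [8 total]
Step 3: no new sets; the family is a σ-algebra.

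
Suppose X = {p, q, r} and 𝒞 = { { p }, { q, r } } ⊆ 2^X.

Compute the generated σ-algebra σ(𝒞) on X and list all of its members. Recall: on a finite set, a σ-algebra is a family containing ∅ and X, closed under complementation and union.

Answer: σ(𝒞) = { {}, { p }, { q, r }, X }

Trace:
Start: 𝒞 ∪ {∅, X} = { {}, { p }, { q, r }, X }.
Iteration 1 adds nothing — fixpoint reached.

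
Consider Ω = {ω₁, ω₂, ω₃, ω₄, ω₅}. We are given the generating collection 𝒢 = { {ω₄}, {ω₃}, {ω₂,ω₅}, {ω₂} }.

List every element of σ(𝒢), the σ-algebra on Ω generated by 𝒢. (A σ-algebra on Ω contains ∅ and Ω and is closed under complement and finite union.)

σ(𝒢) = { ∅, {ω₁}, {ω₂}, {ω₃}, {ω₄}, {ω₅}, {ω₁,ω₂}, {ω₁,ω₃}, {ω₁,ω₄}, {ω₁,ω₅}, {ω₂,ω₃}, {ω₂,ω₄}, {ω₂,ω₅}, {ω₃,ω₄}, {ω₃,ω₅}, {ω₄,ω₅}, {ω₁,ω₂,ω₃}, {ω₁,ω₂,ω₄}, {ω₁,ω₂,ω₅}, {ω₁,ω₃,ω₄}, {ω₁,ω₃,ω₅}, {ω₁,ω₄,ω₅}, {ω₂,ω₃,ω₄}, {ω₂,ω₃,ω₅}, {ω₂,ω₄,ω₅}, {ω₃,ω₄,ω₅}, {ω₁,ω₂,ω₃,ω₄}, {ω₁,ω₂,ω₃,ω₅}, {ω₁,ω₂,ω₄,ω₅}, {ω₁,ω₃,ω₄,ω₅}, {ω₂,ω₃,ω₄,ω₅}, Ω }

Check:
Take S₀ = 𝒢 ∪ {∅, Ω} = { ∅, {ω₂}, {ω₃}, {ω₄}, {ω₂,ω₅}, Ω }.
Step 1. New:
  {ω₂,ω₃}  = {ω₃} ∪ {ω₂}
  {ω₂,ω₄}  = {ω₄} ∪ {ω₂}
  {ω₃,ω₄}  = {ω₃} ∪ {ω₄}
  {ω₁,ω₃,ω₄}  = complement {ω₂,ω₅}
  {ω₂,ω₃,ω₅}  = {ω₃} ∪ {ω₂,ω₅}
  {ω₂,ω₄,ω₅}  = {ω₂,ω₅} ∪ {ω₄}
  {ω₁,ω₂,ω₃,ω₅}  = complement {ω₄}
  {ω₁,ω₂,ω₄,ω₅}  = complement {ω₃}
  {ω₁,ω₃,ω₄,ω₅}  = complement {ω₂}
  — 15 sets.
Step 2 (8 new):
  {ω₁,ω₃}  = complement {ω₂,ω₄,ω₅}
  {ω₁,ω₄}  = complement {ω₂,ω₃,ω₅}
  {ω₁,ω₂,ω₅}  = complement {ω₃,ω₄}
  {ω₁,ω₃,ω₅}  = complement {ω₂,ω₄}
  {ω₁,ω₄,ω₅}  = complement {ω₂,ω₃}
  {ω₂,ω₃,ω₄}  = {ω₃,ω₄} ∪ {ω₂}
  {ω₁,ω₂,ω₃,ω₄}  = {ω₂} ∪ {ω₁,ω₃,ω₄}
  {ω₂,ω₃,ω₄,ω₅}  = {ω₂,ω₅} ∪ {ω₃,ω₄}
  — 23 sets.
Step 3 (5 new):
  {ω₁}  = complement {ω₂,ω₃,ω₄,ω₅}
  {ω₅}  = complement {ω₁,ω₂,ω₃,ω₄}
  {ω₁,ω₅}  = complement {ω₂,ω₃,ω₄}
  {ω₁,ω₂,ω₃}  = {ω₂} ∪ {ω₁,ω₃}
  {ω₁,ω₂,ω₄}  = {ω₂} ∪ {ω₁,ω₄}
  — 28 sets.
Step 4: +4 →
  {ω₁,ω₂}  = {ω₂} ∪ {ω₁}
  {ω₃,ω₅}  = complement {ω₁,ω₂,ω₄}
  {ω₄,ω₅}  = complement {ω₁,ω₂,ω₃}
  {ω₃,ω₄,ω₅}  = {ω₃,ω₄} ∪ {ω₅}
  — 32 sets.
Step 5 adds nothing — fixpoint reached.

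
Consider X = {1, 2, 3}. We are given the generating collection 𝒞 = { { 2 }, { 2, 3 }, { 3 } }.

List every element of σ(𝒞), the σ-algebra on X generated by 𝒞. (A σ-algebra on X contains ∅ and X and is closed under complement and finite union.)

Answer: σ(𝒞) = { ∅, { 1 }, { 2 }, { 3 }, { 1, 2 }, { 1, 3 }, { 2, 3 }, X }

Check:
Initial family (5 sets): { ∅, { 2 }, { 3 }, { 2, 3 }, X }.
Iteration 1 (3 new):
  { 1 }  = ᶜ of { 2, 3 }
  { 1, 2 }  = ᶜ of { 3 }
  { 1, 3 }  = ᶜ of { 2 }
  [8 total]
Iteration 2: stable.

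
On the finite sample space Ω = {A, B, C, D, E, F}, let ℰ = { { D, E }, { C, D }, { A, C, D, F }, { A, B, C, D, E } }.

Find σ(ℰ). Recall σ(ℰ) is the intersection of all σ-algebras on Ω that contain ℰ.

σ(ℰ) = { ∅, { A }, { B }, { C }, { D }, { E }, { F }, { A, B }, { A, C }, { A, D }, { A, E }, { A, F }, { B, C }, { B, D }, { B, E }, { B, F }, { C, D }, { C, E }, { C, F }, { D, E }, { D, F }, { E, F }, { A, B, C }, { A, B, D }, { A, B, E }, { A, B, F }, { A, C, D }, { A, C, E }, { A, C, F }, { A, D, E }, { A, D, F }, { A, E, F }, { B, C, D }, { B, C, E }, { B, C, F }, { B, D, E }, { B, D, F }, { B, E, F }, { C, D, E }, { C, D, F }, { C, E, F }, { D, E, F }, { A, B, C, D }, { A, B, C, E }, { A, B, C, F }, { A, B, D, E }, { A, B, D, F }, { A, B, E, F }, { A, C, D, E }, { A, C, D, F }, { A, C, E, F }, { A, D, E, F }, { B, C, D, E }, { B, C, D, F }, { B, C, E, F }, { B, D, E, F }, { C, D, E, F }, { A, B, C, D, E }, { A, B, C, D, F }, { A, B, C, E, F }, { A, B, D, E, F }, { A, C, D, E, F }, { B, C, D, E, F }, Ω }

Check:
Seed the family with ℰ together with ∅ and Ω: { ∅, { C, D }, { D, E }, { A, C, D, F }, { A, B, C, D, E }, Ω }.
Iteration 1: +6 →
  { F }  = complement { A, B, C, D, E }
  { B, E }  = complement { A, C, D, F }
  { C, D, E }  = { D, E } ∪ { C, D }
  { A, B, C, F }  = complement { D, E }
  { A, B, E, F }  = complement { C, D }
  { A, C, D, E, F }  = { D, E } ∪ { A, C, D, F }
  [12 total]
Iteration 2: +11 →
  { B }  = complement { A, C, D, E, F }
  { A, B, F }  = complement { C, D, E }
  { B, D, E }  = { B, E } ∪ { D, E }
  { B, E, F }  = { B, E } ∪ { F }
  { C, D, F }  = { C, D } ∪ { F }
  { D, E, F }  = { F } ∪ { D, E }
  { B, C, D, E }  = { B, E } ∪ { C, D, E }
  { C, D, E, F }  = { C, D, E } ∪ { F }
  { A, B, C, D, F }  = { C, D } ∪ { A, B, C, F }
  { A, B, C, E, F }  = { B, E } ∪ { A, B, C, F }
  { A, B, D, E, F }  = { D, E } ∪ { A, B, E, F }
  [23 total]
Iteration 3 adds 14:
  { C }  = complement { A, B, D, E, F }
  { D }  = complement { A, B, C, E, F }
  { E }  = complement { A, B, C, D, F }
  { A, B }  = complement { C, D, E, F }
  { A, F }  = complement { B, C, D, E }
  { B, F }  = { B } ∪ { F }
  { A, B, C }  = complement { D, E, F }
  { A, B, E }  = complement { C, D, F }
  { A, C, D }  = complement { B, E, F }
  { A, C, F }  = complement { B, D, E }
  { B, C, D }  = { C, D } ∪ { B }
  { B, C, D, F }  = { B } ∪ { C, D, F }
  { B, D, E, F }  = { B, E } ∪ { D, E, F }
  { B, C, D, E, F }  = { B, E } ∪ { C, D, F }
  [37 total]
Iteration 4: +23 →
  { A }  = complement { B, C, D, E, F }
  { A, C }  = complement { B, D, E, F }
  { A, E }  = complement { B, C, D, F }
  { B, C }  = { B } ∪ { C }
  { B, D }  = { B } ∪ { D }
  { C, E }  = { E } ∪ { C }
  { C, F }  = { F } ∪ { C }
  { D, F }  = { F } ∪ { D }
  { E, F }  = { F } ∪ { E }
  { A, B, D }  = { A, B } ∪ { D }
  { A, D, F }  = { A, F } ∪ { D }
  { A, E, F }  = complement { B, C, D }
  { B, C, E }  = { B, E } ∪ { C }
  { B, C, F }  = { B, F } ∪ { C }
  { B, D, F }  = { B, F } ∪ { D }
  { A, B, C, D }  = { C, D } ∪ { A, B, C }
  { A, B, C, E }  = { B, E } ∪ { A, B, C }
  { A, B, D, E }  = { A, B } ∪ { D, E }
  { A, B, D, F }  = { D } ∪ { A, B, F }
  { A, C, D, E }  = complement { B, F }
  { A, C, E, F }  = { A, C, F } ∪ { E }
  { A, D, E, F }  = { A, F } ∪ { D, E }
  { B, C, E, F }  = { B, E, F } ∪ { C }
  [60 total]
Iteration 5: +4 →
  { A, D }  = complement { B, C, E, F }
  { A, C, E }  = complement { B, D, F }
  { A, D, E }  = complement { B, C, F }
  { C, E, F }  = complement { A, B, D }
  [64 total]
After Iteration 6 the family is unchanged; done.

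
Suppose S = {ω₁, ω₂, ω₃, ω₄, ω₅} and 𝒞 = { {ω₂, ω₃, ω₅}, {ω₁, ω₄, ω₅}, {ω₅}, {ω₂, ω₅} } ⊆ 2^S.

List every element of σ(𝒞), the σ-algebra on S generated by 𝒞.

Start: 𝒞 ∪ {∅, S} = { {}, {ω₅}, {ω₂, ω₅}, {ω₁, ω₄, ω₅}, {ω₂, ω₃, ω₅}, S }.
Iteration 1 (5 new):
  {ω₁, ω₄}  = complement {ω₂, ω₃, ω₅}
  {ω₂, ω₃}  = complement {ω₁, ω₄, ω₅}
  {ω₁, ω₃, ω₄}  = complement {ω₂, ω₅}
  {ω₁, ω₂, ω₃, ω₄}  = complement {ω₅}
  {ω₁, ω₂, ω₄, ω₅}  = {ω₁, ω₄, ω₅} ∪ {ω₂, ω₅}
  — 11 sets.
Iteration 2. New:
  {ω₃}  = complement {ω₁, ω₂, ω₄, ω₅}
  {ω₁, ω₃, ω₄, ω₅}  = {ω₁, ω₄, ω₅} ∪ {ω₁, ω₃, ω₄}
  — 13 sets.
Iteration 3 (2 new):
  {ω₂}  = complement {ω₁, ω₃, ω₄, ω₅}
  {ω₃, ω₅}  = {ω₃} ∪ {ω₅}
  — 15 sets.
Iteration 4: 1 new —
  {ω₁, ω₂, ω₄}  = complement {ω₃, ω₅}
  — 16 sets.
Iteration 5: stable.

Therefore σ(𝒞) = { {}, {ω₂}, {ω₃}, {ω₅}, {ω₁, ω₄}, {ω₂, ω₃}, {ω₂, ω₅}, {ω₃, ω₅}, {ω₁, ω₂, ω₄}, {ω₁, ω₃, ω₄}, {ω₁, ω₄, ω₅}, {ω₂, ω₃, ω₅}, {ω₁, ω₂, ω₃, ω₄}, {ω₁, ω₂, ω₄, ω₅}, {ω₁, ω₃, ω₄, ω₅}, S } (|σ(𝒞)| = 16).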